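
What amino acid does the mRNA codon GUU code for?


Standard genetic code lookup.
Codon GUU -> Val

Val


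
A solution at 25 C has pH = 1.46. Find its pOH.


pOH = 14 - pH
pOH = 14 - 1.46
pOH = 12.54

12.54


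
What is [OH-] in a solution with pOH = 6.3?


[OH-] = 10^(-pOH)
[OH-] = 10^(-6.3)
[OH-] = 5.012e-07 M

5.012e-07 M


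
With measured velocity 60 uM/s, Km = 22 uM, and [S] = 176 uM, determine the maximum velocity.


Vmax = v * (Km + [S]) / [S]
Vmax = 60 * (22 + 176) / 176
Vmax = 67.5 uM/s

67.5 uM/s


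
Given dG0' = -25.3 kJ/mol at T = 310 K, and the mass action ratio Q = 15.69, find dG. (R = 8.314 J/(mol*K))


dG = dG0' + RT * ln(Q) / 1000
dG = -25.3 + 8.314 * 310 * ln(15.69) / 1000
dG = -18.2045 kJ/mol

-18.2045 kJ/mol


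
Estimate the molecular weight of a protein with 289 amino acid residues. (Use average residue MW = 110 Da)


MW = n_residues * 110 Da
MW = 289 * 110
MW = 31790 Da

31790 Da


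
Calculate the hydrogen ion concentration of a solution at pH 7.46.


[H+] = 10^(-pH)
[H+] = 10^(-7.46)
[H+] = 3.467e-08 M

3.467e-08 M


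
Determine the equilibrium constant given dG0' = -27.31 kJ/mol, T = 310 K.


Keq = exp(-dG0 * 1000 / (R * T))
Keq = exp(-(-27.31) * 1000 / (8.314 * 310))
Keq = 39982.4576

39982.4576


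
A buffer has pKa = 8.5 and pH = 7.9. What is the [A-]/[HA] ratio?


[A-]/[HA] = 10^(pH - pKa)
= 10^(7.9 - 8.5)
= 0.2512

0.2512


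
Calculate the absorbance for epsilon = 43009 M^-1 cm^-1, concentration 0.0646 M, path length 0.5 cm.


A = epsilon * c * l
A = 43009 * 0.0646 * 0.5
A = 1389.1907

1389.1907


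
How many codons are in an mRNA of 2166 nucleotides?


codons = nucleotides / 3
codons = 2166 / 3 = 722

722


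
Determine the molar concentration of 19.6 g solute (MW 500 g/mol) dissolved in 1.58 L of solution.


C = (mass / MW) / volume
C = (19.6 / 500) / 1.58
C = 0.0248 M

0.0248 M


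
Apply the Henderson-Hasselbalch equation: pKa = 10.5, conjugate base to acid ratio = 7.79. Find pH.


pH = pKa + log10([A-]/[HA])
pH = 10.5 + log10(7.79)
pH = 11.3915

11.3915


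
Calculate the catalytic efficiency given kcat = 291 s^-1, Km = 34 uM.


Catalytic efficiency = kcat / Km
= 291 / 34
= 8.5588 uM^-1*s^-1

8.5588 uM^-1*s^-1


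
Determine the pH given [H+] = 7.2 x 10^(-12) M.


pH = -log10([H+])
pH = -log10(7.2 x 10^(-12))
pH = 11.1427

11.1427


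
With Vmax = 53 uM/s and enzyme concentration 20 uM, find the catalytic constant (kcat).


kcat = Vmax / [E]t
kcat = 53 / 20
kcat = 2.65 s^-1

2.65 s^-1


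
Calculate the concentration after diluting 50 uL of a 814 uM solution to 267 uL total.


C2 = C1 * V1 / V2
C2 = 814 * 50 / 267
C2 = 152.4345 uM

152.4345 uM


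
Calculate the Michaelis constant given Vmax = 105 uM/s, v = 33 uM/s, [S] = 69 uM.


Km = [S] * (Vmax - v) / v
Km = 69 * (105 - 33) / 33
Km = 150.5455 uM

150.5455 uM


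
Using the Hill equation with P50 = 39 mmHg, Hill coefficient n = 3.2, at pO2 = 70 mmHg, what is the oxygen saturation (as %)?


Y = pO2^n / (P50^n + pO2^n)
Y = 70^3.2 / (39^3.2 + 70^3.2)
Y = 86.67%

86.67%


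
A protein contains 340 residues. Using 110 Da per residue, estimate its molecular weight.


MW = n_residues * 110 Da
MW = 340 * 110
MW = 37400 Da

37400 Da


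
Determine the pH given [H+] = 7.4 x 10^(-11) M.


pH = -log10([H+])
pH = -log10(7.4 x 10^(-11))
pH = 10.1308

10.1308


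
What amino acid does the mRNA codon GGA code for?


Standard genetic code lookup.
Codon GGA -> Gly

Gly


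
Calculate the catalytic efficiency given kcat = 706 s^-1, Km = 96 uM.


Catalytic efficiency = kcat / Km
= 706 / 96
= 7.3542 uM^-1*s^-1

7.3542 uM^-1*s^-1


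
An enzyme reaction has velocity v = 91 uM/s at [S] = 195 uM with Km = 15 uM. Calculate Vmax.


Vmax = v * (Km + [S]) / [S]
Vmax = 91 * (15 + 195) / 195
Vmax = 98.0 uM/s

98.0 uM/s


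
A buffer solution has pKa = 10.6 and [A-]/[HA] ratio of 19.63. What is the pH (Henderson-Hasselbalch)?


pH = pKa + log10([A-]/[HA])
pH = 10.6 + log10(19.63)
pH = 11.8929

11.8929


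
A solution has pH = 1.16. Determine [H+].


[H+] = 10^(-pH)
[H+] = 10^(-1.16)
[H+] = 0.0692 M

0.0692 M


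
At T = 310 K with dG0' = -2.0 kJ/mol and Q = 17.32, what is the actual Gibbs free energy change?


dG = dG0' + RT * ln(Q) / 1000
dG = -2.0 + 8.314 * 310 * ln(17.32) / 1000
dG = 5.3502 kJ/mol

5.3502 kJ/mol


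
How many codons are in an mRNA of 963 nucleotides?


codons = nucleotides / 3
codons = 963 / 3 = 321

321


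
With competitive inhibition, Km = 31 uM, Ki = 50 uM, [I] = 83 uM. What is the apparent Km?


Km_app = Km * (1 + [I]/Ki)
Km_app = 31 * (1 + 83/50)
Km_app = 82.46 uM

82.46 uM


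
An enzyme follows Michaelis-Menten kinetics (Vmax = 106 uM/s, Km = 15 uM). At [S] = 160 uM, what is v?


v = Vmax * [S] / (Km + [S])
v = 106 * 160 / (15 + 160)
v = 96.9143 uM/s

96.9143 uM/s


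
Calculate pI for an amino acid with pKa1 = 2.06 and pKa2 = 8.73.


pI = (pKa1 + pKa2) / 2
pI = (2.06 + 8.73) / 2
pI = 5.395

5.395


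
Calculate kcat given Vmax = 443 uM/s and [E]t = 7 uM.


kcat = Vmax / [E]t
kcat = 443 / 7
kcat = 63.2857 s^-1

63.2857 s^-1


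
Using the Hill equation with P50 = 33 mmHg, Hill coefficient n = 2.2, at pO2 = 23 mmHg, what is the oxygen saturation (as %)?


Y = pO2^n / (P50^n + pO2^n)
Y = 23^2.2 / (33^2.2 + 23^2.2)
Y = 31.13%

31.13%


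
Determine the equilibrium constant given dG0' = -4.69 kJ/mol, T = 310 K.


Keq = exp(-dG0 * 1000 / (R * T))
Keq = exp(-(-4.69) * 1000 / (8.314 * 310))
Keq = 6.17

6.17


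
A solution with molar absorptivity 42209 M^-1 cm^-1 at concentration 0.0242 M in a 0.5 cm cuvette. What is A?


A = epsilon * c * l
A = 42209 * 0.0242 * 0.5
A = 510.7289

510.7289


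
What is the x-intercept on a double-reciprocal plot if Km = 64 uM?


x-intercept = -1/Km
= -1/64
= -0.0156 1/uM

-0.0156 1/uM


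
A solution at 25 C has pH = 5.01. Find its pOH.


pOH = 14 - pH
pOH = 14 - 5.01
pOH = 8.99

8.99


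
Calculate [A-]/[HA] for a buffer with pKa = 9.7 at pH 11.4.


[A-]/[HA] = 10^(pH - pKa)
= 10^(11.4 - 9.7)
= 50.1187

50.1187


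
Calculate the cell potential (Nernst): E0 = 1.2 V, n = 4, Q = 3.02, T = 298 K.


E = E0 - (RT/nF) * ln(Q)
E = 1.2 - (8.314 * 298 / (4 * 96485)) * ln(3.02)
E = 1.1929 V

1.1929 V


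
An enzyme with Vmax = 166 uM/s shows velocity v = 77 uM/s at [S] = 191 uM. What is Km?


Km = [S] * (Vmax - v) / v
Km = 191 * (166 - 77) / 77
Km = 220.7662 uM

220.7662 uM


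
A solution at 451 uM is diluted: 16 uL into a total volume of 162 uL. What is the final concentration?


C2 = C1 * V1 / V2
C2 = 451 * 16 / 162
C2 = 44.5432 uM

44.5432 uM


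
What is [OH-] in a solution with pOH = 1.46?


[OH-] = 10^(-pOH)
[OH-] = 10^(-1.46)
[OH-] = 0.0347 M

0.0347 M


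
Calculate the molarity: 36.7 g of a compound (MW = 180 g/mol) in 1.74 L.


C = (mass / MW) / volume
C = (36.7 / 180) / 1.74
C = 0.1172 M

0.1172 M


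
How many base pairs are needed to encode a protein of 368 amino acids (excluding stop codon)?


Each amino acid = 1 codon = 3 bp
bp = 368 * 3 = 1104 bp

1104 bp


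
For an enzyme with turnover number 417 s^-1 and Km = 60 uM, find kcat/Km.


Catalytic efficiency = kcat / Km
= 417 / 60
= 6.95 uM^-1*s^-1

6.95 uM^-1*s^-1


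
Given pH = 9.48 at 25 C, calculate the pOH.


pOH = 14 - pH
pOH = 14 - 9.48
pOH = 4.52

4.52


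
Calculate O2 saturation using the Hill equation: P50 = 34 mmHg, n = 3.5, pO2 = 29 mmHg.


Y = pO2^n / (P50^n + pO2^n)
Y = 29^3.5 / (34^3.5 + 29^3.5)
Y = 36.43%

36.43%


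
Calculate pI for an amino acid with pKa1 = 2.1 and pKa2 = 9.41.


pI = (pKa1 + pKa2) / 2
pI = (2.1 + 9.41) / 2
pI = 5.755

5.755


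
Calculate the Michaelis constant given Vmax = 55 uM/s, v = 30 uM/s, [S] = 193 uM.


Km = [S] * (Vmax - v) / v
Km = 193 * (55 - 30) / 30
Km = 160.8333 uM

160.8333 uM


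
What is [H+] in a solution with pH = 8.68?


[H+] = 10^(-pH)
[H+] = 10^(-8.68)
[H+] = 2.089e-09 M

2.089e-09 M


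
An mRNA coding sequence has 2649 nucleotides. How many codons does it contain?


codons = nucleotides / 3
codons = 2649 / 3 = 883

883


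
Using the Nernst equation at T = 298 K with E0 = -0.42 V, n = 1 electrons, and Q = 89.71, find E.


E = E0 - (RT/nF) * ln(Q)
E = -0.42 - (8.314 * 298 / (1 * 96485)) * ln(89.71)
E = -0.5355 V

-0.5355 V


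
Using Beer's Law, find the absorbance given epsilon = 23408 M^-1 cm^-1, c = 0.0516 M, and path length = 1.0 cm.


A = epsilon * c * l
A = 23408 * 0.0516 * 1.0
A = 1207.8528

1207.8528


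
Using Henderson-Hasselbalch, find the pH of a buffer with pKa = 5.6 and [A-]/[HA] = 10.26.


pH = pKa + log10([A-]/[HA])
pH = 5.6 + log10(10.26)
pH = 6.6111

6.6111


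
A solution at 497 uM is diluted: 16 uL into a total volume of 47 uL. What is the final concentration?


C2 = C1 * V1 / V2
C2 = 497 * 16 / 47
C2 = 169.1915 uM

169.1915 uM


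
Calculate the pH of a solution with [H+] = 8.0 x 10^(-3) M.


pH = -log10([H+])
pH = -log10(8.0 x 10^(-3))
pH = 2.0969

2.0969


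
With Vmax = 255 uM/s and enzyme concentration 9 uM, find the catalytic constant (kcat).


kcat = Vmax / [E]t
kcat = 255 / 9
kcat = 28.3333 s^-1

28.3333 s^-1


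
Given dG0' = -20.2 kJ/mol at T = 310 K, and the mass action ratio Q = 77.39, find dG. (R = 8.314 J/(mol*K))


dG = dG0' + RT * ln(Q) / 1000
dG = -20.2 + 8.314 * 310 * ln(77.39) / 1000
dG = -8.9915 kJ/mol

-8.9915 kJ/mol


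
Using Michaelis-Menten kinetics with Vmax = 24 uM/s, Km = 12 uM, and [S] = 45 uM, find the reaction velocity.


v = Vmax * [S] / (Km + [S])
v = 24 * 45 / (12 + 45)
v = 18.9474 uM/s

18.9474 uM/s


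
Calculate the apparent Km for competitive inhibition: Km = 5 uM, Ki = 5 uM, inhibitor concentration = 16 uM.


Km_app = Km * (1 + [I]/Ki)
Km_app = 5 * (1 + 16/5)
Km_app = 21.0 uM

21.0 uM


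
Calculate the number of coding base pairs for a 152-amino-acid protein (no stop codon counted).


Each amino acid = 1 codon = 3 bp
bp = 152 * 3 = 456 bp

456 bp


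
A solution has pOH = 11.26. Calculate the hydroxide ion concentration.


[OH-] = 10^(-pOH)
[OH-] = 10^(-11.26)
[OH-] = 5.495e-12 M

5.495e-12 M


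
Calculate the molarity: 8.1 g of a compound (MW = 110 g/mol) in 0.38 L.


C = (mass / MW) / volume
C = (8.1 / 110) / 0.38
C = 0.1938 M

0.1938 M


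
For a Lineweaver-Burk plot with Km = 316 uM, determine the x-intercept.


x-intercept = -1/Km
= -1/316
= -0.0032 1/uM

-0.0032 1/uM


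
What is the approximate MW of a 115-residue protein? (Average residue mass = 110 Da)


MW = n_residues * 110 Da
MW = 115 * 110
MW = 12650 Da

12650 Da


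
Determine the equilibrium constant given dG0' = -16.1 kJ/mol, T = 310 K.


Keq = exp(-dG0 * 1000 / (R * T))
Keq = exp(-(-16.1) * 1000 / (8.314 * 310))
Keq = 516.3323

516.3323


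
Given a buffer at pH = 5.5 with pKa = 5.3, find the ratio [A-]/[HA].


[A-]/[HA] = 10^(pH - pKa)
= 10^(5.5 - 5.3)
= 1.5849

1.5849


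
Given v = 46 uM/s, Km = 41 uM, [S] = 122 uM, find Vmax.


Vmax = v * (Km + [S]) / [S]
Vmax = 46 * (41 + 122) / 122
Vmax = 61.459 uM/s

61.459 uM/s


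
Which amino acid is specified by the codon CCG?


Standard genetic code lookup.
Codon CCG -> Pro

Pro


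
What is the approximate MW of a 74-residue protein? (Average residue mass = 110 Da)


MW = n_residues * 110 Da
MW = 74 * 110
MW = 8140 Da

8140 Da


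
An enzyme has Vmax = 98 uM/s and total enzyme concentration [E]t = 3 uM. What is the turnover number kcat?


kcat = Vmax / [E]t
kcat = 98 / 3
kcat = 32.6667 s^-1

32.6667 s^-1


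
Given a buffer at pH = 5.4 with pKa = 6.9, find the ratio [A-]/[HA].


[A-]/[HA] = 10^(pH - pKa)
= 10^(5.4 - 6.9)
= 0.0316

0.0316


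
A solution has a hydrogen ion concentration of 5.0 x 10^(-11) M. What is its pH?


pH = -log10([H+])
pH = -log10(5.0 x 10^(-11))
pH = 10.301

10.301


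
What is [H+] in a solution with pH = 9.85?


[H+] = 10^(-pH)
[H+] = 10^(-9.85)
[H+] = 1.413e-10 M

1.413e-10 M


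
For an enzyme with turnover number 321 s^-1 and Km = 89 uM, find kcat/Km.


Catalytic efficiency = kcat / Km
= 321 / 89
= 3.6067 uM^-1*s^-1

3.6067 uM^-1*s^-1


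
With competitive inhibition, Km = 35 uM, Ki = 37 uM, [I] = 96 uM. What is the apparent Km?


Km_app = Km * (1 + [I]/Ki)
Km_app = 35 * (1 + 96/37)
Km_app = 125.8108 uM

125.8108 uM


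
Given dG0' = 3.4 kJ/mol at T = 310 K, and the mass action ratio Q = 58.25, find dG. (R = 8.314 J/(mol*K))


dG = dG0' + RT * ln(Q) / 1000
dG = 3.4 + 8.314 * 310 * ln(58.25) / 1000
dG = 13.8762 kJ/mol

13.8762 kJ/mol


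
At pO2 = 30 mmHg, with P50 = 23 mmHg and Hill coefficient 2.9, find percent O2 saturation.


Y = pO2^n / (P50^n + pO2^n)
Y = 30^2.9 / (23^2.9 + 30^2.9)
Y = 68.36%

68.36%


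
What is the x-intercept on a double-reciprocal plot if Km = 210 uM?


x-intercept = -1/Km
= -1/210
= -0.0048 1/uM

-0.0048 1/uM


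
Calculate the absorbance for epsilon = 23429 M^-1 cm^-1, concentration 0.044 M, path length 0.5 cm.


A = epsilon * c * l
A = 23429 * 0.044 * 0.5
A = 515.438

515.438


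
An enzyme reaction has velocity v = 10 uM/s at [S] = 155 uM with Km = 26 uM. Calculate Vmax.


Vmax = v * (Km + [S]) / [S]
Vmax = 10 * (26 + 155) / 155
Vmax = 11.6774 uM/s

11.6774 uM/s


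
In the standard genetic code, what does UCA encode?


Standard genetic code lookup.
Codon UCA -> Ser

Ser


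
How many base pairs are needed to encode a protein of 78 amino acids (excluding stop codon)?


Each amino acid = 1 codon = 3 bp
bp = 78 * 3 = 234 bp

234 bp


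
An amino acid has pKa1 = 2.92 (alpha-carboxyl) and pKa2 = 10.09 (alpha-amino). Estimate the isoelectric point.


pI = (pKa1 + pKa2) / 2
pI = (2.92 + 10.09) / 2
pI = 6.505

6.505


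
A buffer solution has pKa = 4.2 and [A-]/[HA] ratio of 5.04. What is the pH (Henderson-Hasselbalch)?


pH = pKa + log10([A-]/[HA])
pH = 4.2 + log10(5.04)
pH = 4.9024

4.9024


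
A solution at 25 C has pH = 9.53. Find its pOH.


pOH = 14 - pH
pOH = 14 - 9.53
pOH = 4.47

4.47


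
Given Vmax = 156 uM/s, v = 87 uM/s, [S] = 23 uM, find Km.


Km = [S] * (Vmax - v) / v
Km = 23 * (156 - 87) / 87
Km = 18.2414 uM

18.2414 uM


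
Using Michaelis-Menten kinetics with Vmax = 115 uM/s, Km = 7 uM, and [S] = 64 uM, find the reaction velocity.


v = Vmax * [S] / (Km + [S])
v = 115 * 64 / (7 + 64)
v = 103.662 uM/s

103.662 uM/s


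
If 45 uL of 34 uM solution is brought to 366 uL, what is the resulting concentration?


C2 = C1 * V1 / V2
C2 = 34 * 45 / 366
C2 = 4.1803 uM

4.1803 uM


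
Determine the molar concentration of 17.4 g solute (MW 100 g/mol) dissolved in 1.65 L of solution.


C = (mass / MW) / volume
C = (17.4 / 100) / 1.65
C = 0.1055 M

0.1055 M


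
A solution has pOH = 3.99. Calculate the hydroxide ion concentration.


[OH-] = 10^(-pOH)
[OH-] = 10^(-3.99)
[OH-] = 1.023e-04 M

1.023e-04 M


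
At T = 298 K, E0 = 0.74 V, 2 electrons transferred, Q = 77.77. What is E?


E = E0 - (RT/nF) * ln(Q)
E = 0.74 - (8.314 * 298 / (2 * 96485)) * ln(77.77)
E = 0.6841 V

0.6841 V


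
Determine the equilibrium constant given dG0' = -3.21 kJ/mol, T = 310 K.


Keq = exp(-dG0 * 1000 / (R * T))
Keq = exp(-(-3.21) * 1000 / (8.314 * 310))
Keq = 3.4746

3.4746


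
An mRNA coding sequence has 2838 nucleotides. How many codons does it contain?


codons = nucleotides / 3
codons = 2838 / 3 = 946

946


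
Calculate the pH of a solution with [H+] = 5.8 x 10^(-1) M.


pH = -log10([H+])
pH = -log10(5.8 x 10^(-1))
pH = 0.2366

0.2366


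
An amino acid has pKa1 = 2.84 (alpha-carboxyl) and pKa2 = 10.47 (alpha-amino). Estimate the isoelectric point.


pI = (pKa1 + pKa2) / 2
pI = (2.84 + 10.47) / 2
pI = 6.655

6.655


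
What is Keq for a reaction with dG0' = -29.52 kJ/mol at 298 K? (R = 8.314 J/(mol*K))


Keq = exp(-dG0 * 1000 / (R * T))
Keq = exp(-(-29.52) * 1000 / (8.314 * 298))
Keq = 149475.9619

149475.9619


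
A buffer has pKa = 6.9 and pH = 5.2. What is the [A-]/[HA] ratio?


[A-]/[HA] = 10^(pH - pKa)
= 10^(5.2 - 6.9)
= 0.02

0.02


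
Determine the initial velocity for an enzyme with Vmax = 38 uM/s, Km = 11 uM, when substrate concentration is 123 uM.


v = Vmax * [S] / (Km + [S])
v = 38 * 123 / (11 + 123)
v = 34.8806 uM/s

34.8806 uM/s


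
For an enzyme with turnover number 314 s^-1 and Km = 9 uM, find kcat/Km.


Catalytic efficiency = kcat / Km
= 314 / 9
= 34.8889 uM^-1*s^-1

34.8889 uM^-1*s^-1


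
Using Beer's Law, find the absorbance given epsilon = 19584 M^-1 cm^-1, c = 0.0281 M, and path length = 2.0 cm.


A = epsilon * c * l
A = 19584 * 0.0281 * 2.0
A = 1100.6208

1100.6208


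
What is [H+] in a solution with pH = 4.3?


[H+] = 10^(-pH)
[H+] = 10^(-4.3)
[H+] = 5.012e-05 M

5.012e-05 M


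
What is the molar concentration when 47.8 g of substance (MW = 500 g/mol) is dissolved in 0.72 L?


C = (mass / MW) / volume
C = (47.8 / 500) / 0.72
C = 0.1328 M

0.1328 M


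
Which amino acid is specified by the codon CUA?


Standard genetic code lookup.
Codon CUA -> Leu

Leu


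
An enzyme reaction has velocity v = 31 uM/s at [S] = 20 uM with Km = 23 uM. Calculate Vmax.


Vmax = v * (Km + [S]) / [S]
Vmax = 31 * (23 + 20) / 20
Vmax = 66.65 uM/s

66.65 uM/s


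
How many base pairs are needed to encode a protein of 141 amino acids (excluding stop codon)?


Each amino acid = 1 codon = 3 bp
bp = 141 * 3 = 423 bp

423 bp


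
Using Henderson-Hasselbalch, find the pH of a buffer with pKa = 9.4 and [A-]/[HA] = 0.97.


pH = pKa + log10([A-]/[HA])
pH = 9.4 + log10(0.97)
pH = 9.3868

9.3868


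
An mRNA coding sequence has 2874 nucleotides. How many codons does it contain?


codons = nucleotides / 3
codons = 2874 / 3 = 958

958


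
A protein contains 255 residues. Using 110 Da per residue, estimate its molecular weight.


MW = n_residues * 110 Da
MW = 255 * 110
MW = 28050 Da

28050 Da


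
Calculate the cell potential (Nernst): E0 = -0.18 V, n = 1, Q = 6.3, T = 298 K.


E = E0 - (RT/nF) * ln(Q)
E = -0.18 - (8.314 * 298 / (1 * 96485)) * ln(6.3)
E = -0.2273 V

-0.2273 V


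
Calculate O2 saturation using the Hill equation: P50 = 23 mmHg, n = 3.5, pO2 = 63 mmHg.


Y = pO2^n / (P50^n + pO2^n)
Y = 63^3.5 / (23^3.5 + 63^3.5)
Y = 97.14%

97.14%


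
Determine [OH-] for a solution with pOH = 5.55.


[OH-] = 10^(-pOH)
[OH-] = 10^(-5.55)
[OH-] = 2.818e-06 M

2.818e-06 M


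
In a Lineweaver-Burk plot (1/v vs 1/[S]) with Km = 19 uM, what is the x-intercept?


x-intercept = -1/Km
= -1/19
= -0.0526 1/uM

-0.0526 1/uM


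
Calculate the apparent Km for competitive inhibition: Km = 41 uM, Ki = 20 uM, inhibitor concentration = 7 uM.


Km_app = Km * (1 + [I]/Ki)
Km_app = 41 * (1 + 7/20)
Km_app = 55.35 uM

55.35 uM


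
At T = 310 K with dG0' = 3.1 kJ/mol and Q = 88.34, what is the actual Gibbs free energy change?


dG = dG0' + RT * ln(Q) / 1000
dG = 3.1 + 8.314 * 310 * ln(88.34) / 1000
dG = 14.6496 kJ/mol

14.6496 kJ/mol


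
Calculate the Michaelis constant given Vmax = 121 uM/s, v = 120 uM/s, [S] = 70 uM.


Km = [S] * (Vmax - v) / v
Km = 70 * (121 - 120) / 120
Km = 0.5833 uM

0.5833 uM


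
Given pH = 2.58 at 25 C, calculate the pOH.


pOH = 14 - pH
pOH = 14 - 2.58
pOH = 11.42

11.42


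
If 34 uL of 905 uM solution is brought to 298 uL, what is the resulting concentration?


C2 = C1 * V1 / V2
C2 = 905 * 34 / 298
C2 = 103.255 uM

103.255 uM


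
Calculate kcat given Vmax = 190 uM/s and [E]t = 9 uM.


kcat = Vmax / [E]t
kcat = 190 / 9
kcat = 21.1111 s^-1

21.1111 s^-1


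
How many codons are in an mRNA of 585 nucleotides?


codons = nucleotides / 3
codons = 585 / 3 = 195

195


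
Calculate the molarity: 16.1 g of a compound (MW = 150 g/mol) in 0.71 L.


C = (mass / MW) / volume
C = (16.1 / 150) / 0.71
C = 0.1512 M

0.1512 M


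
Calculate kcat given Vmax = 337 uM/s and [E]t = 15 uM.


kcat = Vmax / [E]t
kcat = 337 / 15
kcat = 22.4667 s^-1

22.4667 s^-1


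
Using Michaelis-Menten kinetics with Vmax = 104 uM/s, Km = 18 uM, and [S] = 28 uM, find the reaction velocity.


v = Vmax * [S] / (Km + [S])
v = 104 * 28 / (18 + 28)
v = 63.3043 uM/s

63.3043 uM/s


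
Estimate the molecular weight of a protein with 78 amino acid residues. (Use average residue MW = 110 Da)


MW = n_residues * 110 Da
MW = 78 * 110
MW = 8580 Da

8580 Da


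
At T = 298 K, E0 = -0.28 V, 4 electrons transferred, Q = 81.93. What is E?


E = E0 - (RT/nF) * ln(Q)
E = -0.28 - (8.314 * 298 / (4 * 96485)) * ln(81.93)
E = -0.3083 V

-0.3083 V


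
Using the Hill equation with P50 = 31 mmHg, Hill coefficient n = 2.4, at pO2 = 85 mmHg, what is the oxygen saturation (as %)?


Y = pO2^n / (P50^n + pO2^n)
Y = 85^2.4 / (31^2.4 + 85^2.4)
Y = 91.84%

91.84%


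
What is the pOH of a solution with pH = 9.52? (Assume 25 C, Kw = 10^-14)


pOH = 14 - pH
pOH = 14 - 9.52
pOH = 4.48

4.48


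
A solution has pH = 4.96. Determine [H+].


[H+] = 10^(-pH)
[H+] = 10^(-4.96)
[H+] = 1.096e-05 M

1.096e-05 M


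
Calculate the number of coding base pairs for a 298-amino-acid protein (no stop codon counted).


Each amino acid = 1 codon = 3 bp
bp = 298 * 3 = 894 bp

894 bp


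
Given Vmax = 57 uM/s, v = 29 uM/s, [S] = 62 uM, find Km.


Km = [S] * (Vmax - v) / v
Km = 62 * (57 - 29) / 29
Km = 59.8621 uM

59.8621 uM


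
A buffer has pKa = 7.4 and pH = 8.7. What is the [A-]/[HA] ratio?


[A-]/[HA] = 10^(pH - pKa)
= 10^(8.7 - 7.4)
= 19.9526

19.9526


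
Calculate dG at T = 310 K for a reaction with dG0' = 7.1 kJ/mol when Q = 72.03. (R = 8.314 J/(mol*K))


dG = dG0' + RT * ln(Q) / 1000
dG = 7.1 + 8.314 * 310 * ln(72.03) / 1000
dG = 18.1235 kJ/mol

18.1235 kJ/mol


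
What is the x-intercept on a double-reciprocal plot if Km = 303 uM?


x-intercept = -1/Km
= -1/303
= -0.0033 1/uM

-0.0033 1/uM


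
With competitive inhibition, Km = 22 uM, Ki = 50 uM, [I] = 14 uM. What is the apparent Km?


Km_app = Km * (1 + [I]/Ki)
Km_app = 22 * (1 + 14/50)
Km_app = 28.16 uM

28.16 uM


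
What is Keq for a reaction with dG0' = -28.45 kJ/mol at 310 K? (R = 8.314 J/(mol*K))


Keq = exp(-dG0 * 1000 / (R * T))
Keq = exp(-(-28.45) * 1000 / (8.314 * 310))
Keq = 62225.0279

62225.0279


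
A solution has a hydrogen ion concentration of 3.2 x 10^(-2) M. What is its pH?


pH = -log10([H+])
pH = -log10(3.2 x 10^(-2))
pH = 1.4949

1.4949


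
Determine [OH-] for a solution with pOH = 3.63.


[OH-] = 10^(-pOH)
[OH-] = 10^(-3.63)
[OH-] = 2.344e-04 M

2.344e-04 M


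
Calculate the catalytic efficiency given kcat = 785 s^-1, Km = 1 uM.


Catalytic efficiency = kcat / Km
= 785 / 1
= 785.0 uM^-1*s^-1

785.0 uM^-1*s^-1


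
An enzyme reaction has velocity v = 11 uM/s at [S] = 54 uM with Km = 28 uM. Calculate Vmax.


Vmax = v * (Km + [S]) / [S]
Vmax = 11 * (28 + 54) / 54
Vmax = 16.7037 uM/s

16.7037 uM/s


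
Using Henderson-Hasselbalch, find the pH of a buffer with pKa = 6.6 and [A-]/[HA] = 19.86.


pH = pKa + log10([A-]/[HA])
pH = 6.6 + log10(19.86)
pH = 7.898

7.898


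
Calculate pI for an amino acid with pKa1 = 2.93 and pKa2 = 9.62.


pI = (pKa1 + pKa2) / 2
pI = (2.93 + 9.62) / 2
pI = 6.275

6.275


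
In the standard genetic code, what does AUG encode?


Standard genetic code lookup.
Codon AUG -> Met (start)

Met (start)


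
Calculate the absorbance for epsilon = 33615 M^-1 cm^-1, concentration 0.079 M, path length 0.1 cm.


A = epsilon * c * l
A = 33615 * 0.079 * 0.1
A = 265.5585

265.5585


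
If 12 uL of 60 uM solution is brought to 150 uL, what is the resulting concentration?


C2 = C1 * V1 / V2
C2 = 60 * 12 / 150
C2 = 4.8 uM

4.8 uM


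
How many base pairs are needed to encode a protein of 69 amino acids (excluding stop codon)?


Each amino acid = 1 codon = 3 bp
bp = 69 * 3 = 207 bp

207 bp


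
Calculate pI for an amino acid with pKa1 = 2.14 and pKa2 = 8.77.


pI = (pKa1 + pKa2) / 2
pI = (2.14 + 8.77) / 2
pI = 5.455

5.455


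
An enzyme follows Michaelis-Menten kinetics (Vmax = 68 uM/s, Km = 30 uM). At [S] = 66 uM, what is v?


v = Vmax * [S] / (Km + [S])
v = 68 * 66 / (30 + 66)
v = 46.75 uM/s

46.75 uM/s


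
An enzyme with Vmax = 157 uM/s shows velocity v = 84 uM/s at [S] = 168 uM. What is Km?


Km = [S] * (Vmax - v) / v
Km = 168 * (157 - 84) / 84
Km = 146.0 uM

146.0 uM


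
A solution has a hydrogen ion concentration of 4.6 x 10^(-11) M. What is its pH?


pH = -log10([H+])
pH = -log10(4.6 x 10^(-11))
pH = 10.3372

10.3372


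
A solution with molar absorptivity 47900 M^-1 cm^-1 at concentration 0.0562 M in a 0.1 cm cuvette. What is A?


A = epsilon * c * l
A = 47900 * 0.0562 * 0.1
A = 269.198

269.198


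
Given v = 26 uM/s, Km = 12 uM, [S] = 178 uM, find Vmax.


Vmax = v * (Km + [S]) / [S]
Vmax = 26 * (12 + 178) / 178
Vmax = 27.7528 uM/s

27.7528 uM/s


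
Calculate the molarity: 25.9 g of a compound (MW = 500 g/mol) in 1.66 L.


C = (mass / MW) / volume
C = (25.9 / 500) / 1.66
C = 0.0312 M

0.0312 M


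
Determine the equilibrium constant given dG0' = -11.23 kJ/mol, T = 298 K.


Keq = exp(-dG0 * 1000 / (R * T))
Keq = exp(-(-11.23) * 1000 / (8.314 * 298))
Keq = 93.0059

93.0059


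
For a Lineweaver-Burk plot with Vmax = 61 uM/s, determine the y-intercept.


y-intercept = 1/Vmax
= 1/61
= 0.0164 s/uM

0.0164 s/uM


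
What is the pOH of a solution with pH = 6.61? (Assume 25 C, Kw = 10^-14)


pOH = 14 - pH
pOH = 14 - 6.61
pOH = 7.39

7.39


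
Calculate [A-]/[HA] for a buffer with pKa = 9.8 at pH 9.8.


[A-]/[HA] = 10^(pH - pKa)
= 10^(9.8 - 9.8)
= 1.0

1.0


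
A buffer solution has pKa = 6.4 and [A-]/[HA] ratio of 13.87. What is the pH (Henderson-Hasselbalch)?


pH = pKa + log10([A-]/[HA])
pH = 6.4 + log10(13.87)
pH = 7.5421

7.5421


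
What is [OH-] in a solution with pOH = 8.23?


[OH-] = 10^(-pOH)
[OH-] = 10^(-8.23)
[OH-] = 5.888e-09 M

5.888e-09 M


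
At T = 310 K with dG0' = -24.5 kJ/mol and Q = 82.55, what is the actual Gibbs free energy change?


dG = dG0' + RT * ln(Q) / 1000
dG = -24.5 + 8.314 * 310 * ln(82.55) / 1000
dG = -13.1252 kJ/mol

-13.1252 kJ/mol


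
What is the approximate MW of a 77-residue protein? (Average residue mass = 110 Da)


MW = n_residues * 110 Da
MW = 77 * 110
MW = 8470 Da

8470 Da


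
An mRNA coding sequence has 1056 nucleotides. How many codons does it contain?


codons = nucleotides / 3
codons = 1056 / 3 = 352

352


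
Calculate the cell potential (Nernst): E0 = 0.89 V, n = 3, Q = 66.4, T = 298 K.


E = E0 - (RT/nF) * ln(Q)
E = 0.89 - (8.314 * 298 / (3 * 96485)) * ln(66.4)
E = 0.8541 V

0.8541 V


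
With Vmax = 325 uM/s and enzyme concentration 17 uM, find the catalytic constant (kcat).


kcat = Vmax / [E]t
kcat = 325 / 17
kcat = 19.1176 s^-1

19.1176 s^-1


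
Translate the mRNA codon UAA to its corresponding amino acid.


Standard genetic code lookup.
Codon UAA -> Stop

Stop


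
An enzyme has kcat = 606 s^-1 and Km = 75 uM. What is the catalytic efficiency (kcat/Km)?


Catalytic efficiency = kcat / Km
= 606 / 75
= 8.08 uM^-1*s^-1

8.08 uM^-1*s^-1


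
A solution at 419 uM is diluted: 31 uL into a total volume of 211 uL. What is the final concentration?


C2 = C1 * V1 / V2
C2 = 419 * 31 / 211
C2 = 61.5592 uM

61.5592 uM


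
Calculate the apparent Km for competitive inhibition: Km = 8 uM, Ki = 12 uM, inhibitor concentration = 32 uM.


Km_app = Km * (1 + [I]/Ki)
Km_app = 8 * (1 + 32/12)
Km_app = 29.3333 uM

29.3333 uM


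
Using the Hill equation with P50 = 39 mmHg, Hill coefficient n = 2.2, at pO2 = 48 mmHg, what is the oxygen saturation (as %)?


Y = pO2^n / (P50^n + pO2^n)
Y = 48^2.2 / (39^2.2 + 48^2.2)
Y = 61.23%

61.23%


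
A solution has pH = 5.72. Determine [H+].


[H+] = 10^(-pH)
[H+] = 10^(-5.72)
[H+] = 1.905e-06 M

1.905e-06 M


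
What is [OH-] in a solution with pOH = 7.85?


[OH-] = 10^(-pOH)
[OH-] = 10^(-7.85)
[OH-] = 1.413e-08 M

1.413e-08 M


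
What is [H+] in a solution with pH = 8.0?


[H+] = 10^(-pH)
[H+] = 10^(-8.0)
[H+] = 1.000e-08 M

1.000e-08 M


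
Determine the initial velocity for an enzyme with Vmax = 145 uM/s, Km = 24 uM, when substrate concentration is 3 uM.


v = Vmax * [S] / (Km + [S])
v = 145 * 3 / (24 + 3)
v = 16.1111 uM/s

16.1111 uM/s


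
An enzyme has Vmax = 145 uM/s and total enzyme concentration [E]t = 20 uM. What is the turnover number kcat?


kcat = Vmax / [E]t
kcat = 145 / 20
kcat = 7.25 s^-1

7.25 s^-1


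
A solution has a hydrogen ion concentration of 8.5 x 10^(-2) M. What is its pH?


pH = -log10([H+])
pH = -log10(8.5 x 10^(-2))
pH = 1.0706

1.0706


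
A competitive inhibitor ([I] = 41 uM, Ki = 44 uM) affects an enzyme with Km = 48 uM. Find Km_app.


Km_app = Km * (1 + [I]/Ki)
Km_app = 48 * (1 + 41/44)
Km_app = 92.7273 uM

92.7273 uM


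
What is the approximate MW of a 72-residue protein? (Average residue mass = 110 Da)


MW = n_residues * 110 Da
MW = 72 * 110
MW = 7920 Da

7920 Da


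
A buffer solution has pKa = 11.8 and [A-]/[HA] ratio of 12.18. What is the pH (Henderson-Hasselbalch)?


pH = pKa + log10([A-]/[HA])
pH = 11.8 + log10(12.18)
pH = 12.8856

12.8856


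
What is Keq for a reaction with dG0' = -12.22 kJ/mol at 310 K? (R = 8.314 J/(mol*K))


Keq = exp(-dG0 * 1000 / (R * T))
Keq = exp(-(-12.22) * 1000 / (8.314 * 310))
Keq = 114.5856

114.5856


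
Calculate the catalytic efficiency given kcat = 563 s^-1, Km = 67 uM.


Catalytic efficiency = kcat / Km
= 563 / 67
= 8.403 uM^-1*s^-1

8.403 uM^-1*s^-1


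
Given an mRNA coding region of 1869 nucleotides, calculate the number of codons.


codons = nucleotides / 3
codons = 1869 / 3 = 623

623


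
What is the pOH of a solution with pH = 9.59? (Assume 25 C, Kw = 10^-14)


pOH = 14 - pH
pOH = 14 - 9.59
pOH = 4.41

4.41


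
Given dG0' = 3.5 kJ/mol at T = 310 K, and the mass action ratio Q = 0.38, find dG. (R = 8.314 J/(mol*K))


dG = dG0' + RT * ln(Q) / 1000
dG = 3.5 + 8.314 * 310 * ln(0.38) / 1000
dG = 1.0062 kJ/mol

1.0062 kJ/mol


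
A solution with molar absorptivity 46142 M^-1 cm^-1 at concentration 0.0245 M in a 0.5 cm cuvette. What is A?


A = epsilon * c * l
A = 46142 * 0.0245 * 0.5
A = 565.2395

565.2395


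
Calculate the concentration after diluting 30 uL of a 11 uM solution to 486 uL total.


C2 = C1 * V1 / V2
C2 = 11 * 30 / 486
C2 = 0.679 uM

0.679 uM


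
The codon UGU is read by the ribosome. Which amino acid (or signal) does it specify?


Standard genetic code lookup.
Codon UGU -> Cys

Cys


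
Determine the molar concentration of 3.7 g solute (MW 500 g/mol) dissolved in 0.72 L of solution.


C = (mass / MW) / volume
C = (3.7 / 500) / 0.72
C = 0.0103 M

0.0103 M


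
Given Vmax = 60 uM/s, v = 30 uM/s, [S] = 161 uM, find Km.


Km = [S] * (Vmax - v) / v
Km = 161 * (60 - 30) / 30
Km = 161.0 uM

161.0 uM


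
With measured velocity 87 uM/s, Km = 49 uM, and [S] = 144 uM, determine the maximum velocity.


Vmax = v * (Km + [S]) / [S]
Vmax = 87 * (49 + 144) / 144
Vmax = 116.6042 uM/s

116.6042 uM/s


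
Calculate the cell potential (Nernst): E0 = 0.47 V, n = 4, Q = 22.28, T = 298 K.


E = E0 - (RT/nF) * ln(Q)
E = 0.47 - (8.314 * 298 / (4 * 96485)) * ln(22.28)
E = 0.4501 V

0.4501 V


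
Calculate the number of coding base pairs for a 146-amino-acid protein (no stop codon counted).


Each amino acid = 1 codon = 3 bp
bp = 146 * 3 = 438 bp

438 bp


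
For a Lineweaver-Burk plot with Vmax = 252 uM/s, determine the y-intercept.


y-intercept = 1/Vmax
= 1/252
= 0.004 s/uM

0.004 s/uM


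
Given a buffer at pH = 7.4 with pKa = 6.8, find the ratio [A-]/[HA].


[A-]/[HA] = 10^(pH - pKa)
= 10^(7.4 - 6.8)
= 3.9811

3.9811


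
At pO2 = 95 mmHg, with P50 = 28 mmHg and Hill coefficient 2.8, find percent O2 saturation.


Y = pO2^n / (P50^n + pO2^n)
Y = 95^2.8 / (28^2.8 + 95^2.8)
Y = 96.83%

96.83%


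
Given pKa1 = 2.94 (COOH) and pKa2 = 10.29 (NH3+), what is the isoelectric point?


pI = (pKa1 + pKa2) / 2
pI = (2.94 + 10.29) / 2
pI = 6.615

6.615


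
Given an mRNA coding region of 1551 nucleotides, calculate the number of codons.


codons = nucleotides / 3
codons = 1551 / 3 = 517

517


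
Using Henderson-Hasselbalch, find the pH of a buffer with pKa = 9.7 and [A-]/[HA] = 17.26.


pH = pKa + log10([A-]/[HA])
pH = 9.7 + log10(17.26)
pH = 10.937

10.937


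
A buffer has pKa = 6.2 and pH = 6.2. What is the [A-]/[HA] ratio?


[A-]/[HA] = 10^(pH - pKa)
= 10^(6.2 - 6.2)
= 1.0

1.0


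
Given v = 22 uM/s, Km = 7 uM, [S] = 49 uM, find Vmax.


Vmax = v * (Km + [S]) / [S]
Vmax = 22 * (7 + 49) / 49
Vmax = 25.1429 uM/s

25.1429 uM/s


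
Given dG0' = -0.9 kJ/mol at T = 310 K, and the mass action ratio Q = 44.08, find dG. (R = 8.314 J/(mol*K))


dG = dG0' + RT * ln(Q) / 1000
dG = -0.9 + 8.314 * 310 * ln(44.08) / 1000
dG = 8.8578 kJ/mol

8.8578 kJ/mol


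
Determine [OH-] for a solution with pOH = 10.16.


[OH-] = 10^(-pOH)
[OH-] = 10^(-10.16)
[OH-] = 6.918e-11 M

6.918e-11 M


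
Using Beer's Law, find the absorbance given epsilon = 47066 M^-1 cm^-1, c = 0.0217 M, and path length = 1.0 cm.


A = epsilon * c * l
A = 47066 * 0.0217 * 1.0
A = 1021.3322

1021.3322


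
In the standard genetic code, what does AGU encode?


Standard genetic code lookup.
Codon AGU -> Ser

Ser


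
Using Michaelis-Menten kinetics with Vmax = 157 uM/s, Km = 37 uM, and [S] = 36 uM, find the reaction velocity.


v = Vmax * [S] / (Km + [S])
v = 157 * 36 / (37 + 36)
v = 77.4247 uM/s

77.4247 uM/s


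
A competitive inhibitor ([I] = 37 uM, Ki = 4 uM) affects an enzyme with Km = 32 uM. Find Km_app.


Km_app = Km * (1 + [I]/Ki)
Km_app = 32 * (1 + 37/4)
Km_app = 328.0 uM

328.0 uM


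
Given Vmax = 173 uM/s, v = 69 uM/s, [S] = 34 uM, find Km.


Km = [S] * (Vmax - v) / v
Km = 34 * (173 - 69) / 69
Km = 51.2464 uM

51.2464 uM


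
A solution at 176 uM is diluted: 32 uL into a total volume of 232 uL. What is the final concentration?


C2 = C1 * V1 / V2
C2 = 176 * 32 / 232
C2 = 24.2759 uM

24.2759 uM


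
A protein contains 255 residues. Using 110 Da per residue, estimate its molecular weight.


MW = n_residues * 110 Da
MW = 255 * 110
MW = 28050 Da

28050 Da


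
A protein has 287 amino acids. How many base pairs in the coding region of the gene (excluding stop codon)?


Each amino acid = 1 codon = 3 bp
bp = 287 * 3 = 861 bp

861 bp


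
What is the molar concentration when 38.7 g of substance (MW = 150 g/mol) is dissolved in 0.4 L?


C = (mass / MW) / volume
C = (38.7 / 150) / 0.4
C = 0.645 M

0.645 M


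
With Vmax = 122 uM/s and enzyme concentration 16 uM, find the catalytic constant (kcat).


kcat = Vmax / [E]t
kcat = 122 / 16
kcat = 7.625 s^-1

7.625 s^-1


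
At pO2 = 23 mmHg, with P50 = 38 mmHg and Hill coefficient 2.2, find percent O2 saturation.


Y = pO2^n / (P50^n + pO2^n)
Y = 23^2.2 / (38^2.2 + 23^2.2)
Y = 24.89%

24.89%


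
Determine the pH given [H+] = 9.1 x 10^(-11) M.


pH = -log10([H+])
pH = -log10(9.1 x 10^(-11))
pH = 10.041

10.041


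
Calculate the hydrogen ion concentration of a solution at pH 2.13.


[H+] = 10^(-pH)
[H+] = 10^(-2.13)
[H+] = 0.0074 M

0.0074 M


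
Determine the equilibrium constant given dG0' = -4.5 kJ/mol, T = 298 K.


Keq = exp(-dG0 * 1000 / (R * T))
Keq = exp(-(-4.5) * 1000 / (8.314 * 298))
Keq = 6.149

6.149


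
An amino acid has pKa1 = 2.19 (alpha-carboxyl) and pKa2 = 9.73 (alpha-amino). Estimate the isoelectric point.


pI = (pKa1 + pKa2) / 2
pI = (2.19 + 9.73) / 2
pI = 5.96

5.96


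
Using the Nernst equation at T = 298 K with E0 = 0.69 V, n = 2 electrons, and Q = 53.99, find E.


E = E0 - (RT/nF) * ln(Q)
E = 0.69 - (8.314 * 298 / (2 * 96485)) * ln(53.99)
E = 0.6388 V

0.6388 V


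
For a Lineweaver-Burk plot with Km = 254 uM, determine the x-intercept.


x-intercept = -1/Km
= -1/254
= -0.0039 1/uM

-0.0039 1/uM


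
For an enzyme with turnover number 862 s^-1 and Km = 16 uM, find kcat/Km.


Catalytic efficiency = kcat / Km
= 862 / 16
= 53.875 uM^-1*s^-1

53.875 uM^-1*s^-1


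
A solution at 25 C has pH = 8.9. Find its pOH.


pOH = 14 - pH
pOH = 14 - 8.9
pOH = 5.1

5.1


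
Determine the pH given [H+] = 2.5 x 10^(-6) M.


pH = -log10([H+])
pH = -log10(2.5 x 10^(-6))
pH = 5.6021

5.6021


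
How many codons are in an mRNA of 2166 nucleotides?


codons = nucleotides / 3
codons = 2166 / 3 = 722

722


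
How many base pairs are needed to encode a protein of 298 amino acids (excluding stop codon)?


Each amino acid = 1 codon = 3 bp
bp = 298 * 3 = 894 bp

894 bp


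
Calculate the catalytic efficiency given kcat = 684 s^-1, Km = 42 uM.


Catalytic efficiency = kcat / Km
= 684 / 42
= 16.2857 uM^-1*s^-1

16.2857 uM^-1*s^-1


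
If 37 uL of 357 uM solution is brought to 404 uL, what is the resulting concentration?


C2 = C1 * V1 / V2
C2 = 357 * 37 / 404
C2 = 32.6955 uM

32.6955 uM


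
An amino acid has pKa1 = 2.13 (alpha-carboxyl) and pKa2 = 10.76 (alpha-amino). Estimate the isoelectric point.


pI = (pKa1 + pKa2) / 2
pI = (2.13 + 10.76) / 2
pI = 6.445

6.445


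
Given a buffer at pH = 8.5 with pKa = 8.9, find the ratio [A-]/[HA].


[A-]/[HA] = 10^(pH - pKa)
= 10^(8.5 - 8.9)
= 0.3981

0.3981


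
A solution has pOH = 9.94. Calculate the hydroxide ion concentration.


[OH-] = 10^(-pOH)
[OH-] = 10^(-9.94)
[OH-] = 1.148e-10 M

1.148e-10 M


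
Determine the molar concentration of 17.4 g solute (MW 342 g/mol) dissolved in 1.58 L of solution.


C = (mass / MW) / volume
C = (17.4 / 342) / 1.58
C = 0.0322 M

0.0322 M


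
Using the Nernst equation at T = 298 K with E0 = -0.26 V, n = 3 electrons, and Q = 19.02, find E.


E = E0 - (RT/nF) * ln(Q)
E = -0.26 - (8.314 * 298 / (3 * 96485)) * ln(19.02)
E = -0.2852 V

-0.2852 V


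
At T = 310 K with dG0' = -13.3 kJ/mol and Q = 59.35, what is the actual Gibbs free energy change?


dG = dG0' + RT * ln(Q) / 1000
dG = -13.3 + 8.314 * 310 * ln(59.35) / 1000
dG = -2.7756 kJ/mol

-2.7756 kJ/mol


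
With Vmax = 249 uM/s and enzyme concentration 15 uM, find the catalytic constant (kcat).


kcat = Vmax / [E]t
kcat = 249 / 15
kcat = 16.6 s^-1

16.6 s^-1


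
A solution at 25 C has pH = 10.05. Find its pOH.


pOH = 14 - pH
pOH = 14 - 10.05
pOH = 3.95

3.95


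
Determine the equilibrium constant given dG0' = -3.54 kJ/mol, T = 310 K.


Keq = exp(-dG0 * 1000 / (R * T))
Keq = exp(-(-3.54) * 1000 / (8.314 * 310))
Keq = 3.9492

3.9492


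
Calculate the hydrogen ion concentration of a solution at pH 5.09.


[H+] = 10^(-pH)
[H+] = 10^(-5.09)
[H+] = 8.128e-06 M

8.128e-06 M


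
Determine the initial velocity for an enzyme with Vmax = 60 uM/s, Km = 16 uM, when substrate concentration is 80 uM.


v = Vmax * [S] / (Km + [S])
v = 60 * 80 / (16 + 80)
v = 50.0 uM/s

50.0 uM/s


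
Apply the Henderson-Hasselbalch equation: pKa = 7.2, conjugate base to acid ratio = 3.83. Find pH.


pH = pKa + log10([A-]/[HA])
pH = 7.2 + log10(3.83)
pH = 7.7832

7.7832


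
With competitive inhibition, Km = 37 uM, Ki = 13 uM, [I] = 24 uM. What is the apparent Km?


Km_app = Km * (1 + [I]/Ki)
Km_app = 37 * (1 + 24/13)
Km_app = 105.3077 uM

105.3077 uM
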